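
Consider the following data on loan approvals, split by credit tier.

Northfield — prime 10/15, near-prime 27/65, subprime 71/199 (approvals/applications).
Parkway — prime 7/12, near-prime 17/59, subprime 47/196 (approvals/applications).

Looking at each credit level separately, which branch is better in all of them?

Prime: Northfield 10/15 = 66.7%, Parkway 7/12 = 58.3% → Northfield
Near-prime: Northfield 27/65 = 41.5%, Parkway 17/59 = 28.8% → Northfield
Subprime: Northfield 71/199 = 35.7%, Parkway 47/196 = 24.0% → Northfield
Northfield has the higher rate in all 3 groups.

Northfield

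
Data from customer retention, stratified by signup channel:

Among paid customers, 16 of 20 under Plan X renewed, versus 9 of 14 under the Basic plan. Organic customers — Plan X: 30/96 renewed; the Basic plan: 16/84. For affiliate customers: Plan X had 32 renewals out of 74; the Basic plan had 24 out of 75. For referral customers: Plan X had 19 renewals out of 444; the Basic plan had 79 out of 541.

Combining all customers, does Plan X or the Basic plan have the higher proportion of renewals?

Paid: Plan X 16/20 = 80.0%, the Basic plan 9/14 = 64.3% → Plan X
Organic: Plan X 30/96 = 31.2%, the Basic plan 16/84 = 19.0% → Plan X
Affiliate: Plan X 32/74 = 43.2%, the Basic plan 24/75 = 32.0% → Plan X
Referral: Plan X 19/444 = 4.3%, the Basic plan 79/541 = 14.6% → the Basic plan
Overall: Plan X 97/634 = 15.3%, the Basic plan 128/714 = 17.9% → the Basic plan
(Neither sweeps every signup group, but the Basic plan has the higher pooled rate.)

the Basic plan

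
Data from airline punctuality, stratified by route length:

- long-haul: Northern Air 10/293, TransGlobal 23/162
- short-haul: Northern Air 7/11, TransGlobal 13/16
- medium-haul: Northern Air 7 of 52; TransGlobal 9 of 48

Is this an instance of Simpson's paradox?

Long-haul: Northern Air 10/293 = 3.4%, TransGlobal 23/162 = 14.2% → TransGlobal
Short-haul: Northern Air 7/11 = 63.6%, TransGlobal 13/16 = 81.2% → TransGlobal
Medium-haul: Northern Air 7/52 = 13.5%, TransGlobal 9/48 = 18.8% → TransGlobal
Overall: Northern Air 24/356 = 6.7%, TransGlobal 45/226 = 19.9% → TransGlobal
TransGlobal wins overall and in every route group — no reversal.

No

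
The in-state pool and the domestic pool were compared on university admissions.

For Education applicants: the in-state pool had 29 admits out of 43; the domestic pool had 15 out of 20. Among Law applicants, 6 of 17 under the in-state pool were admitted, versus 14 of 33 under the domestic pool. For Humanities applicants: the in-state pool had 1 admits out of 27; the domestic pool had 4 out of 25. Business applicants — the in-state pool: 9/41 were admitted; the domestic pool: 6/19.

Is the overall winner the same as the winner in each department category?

Education: the in-state pool 29/43 = 67.4%, the domestic pool 15/20 = 75.0% → the domestic pool
Law: the in-state pool 6/17 = 35.3%, the domestic pool 14/33 = 42.4% → the domestic pool
Humanities: the in-state pool 1/27 = 3.7%, the domestic pool 4/25 = 16.0% → the domestic pool
Business: the in-state pool 9/41 = 22.0%, the domestic pool 6/19 = 31.6% → the domestic pool
Overall: the in-state pool 45/128 = 35.2%, the domestic pool 39/97 = 40.2% → the domestic pool
The domestic pool wins overall and in every department group — no reversal.

Yes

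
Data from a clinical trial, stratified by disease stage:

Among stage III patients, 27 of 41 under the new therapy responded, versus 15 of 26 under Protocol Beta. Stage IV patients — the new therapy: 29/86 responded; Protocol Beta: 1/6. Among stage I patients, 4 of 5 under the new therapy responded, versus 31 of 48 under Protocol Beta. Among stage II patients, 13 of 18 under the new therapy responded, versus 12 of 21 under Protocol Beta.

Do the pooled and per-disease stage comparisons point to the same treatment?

Stage III: the new therapy 27/41 = 65.9%, Protocol Beta 15/26 = 57.7% → the new therapy
Stage IV: the new therapy 29/86 = 33.7%, Protocol Beta 1/6 = 16.7% → the new therapy
Stage I: the new therapy 4/5 = 80.0%, Protocol Beta 31/48 = 64.6% → the new therapy
Stage II: the new therapy 13/18 = 72.2%, Protocol Beta 12/21 = 57.1% → the new therapy
Overall: the new therapy 73/150 = 48.7%, Protocol Beta 59/101 = 58.4% → Protocol Beta
The new therapy wins each disease group but Protocol Beta wins overall — the comparison reverses. The new therapy's patients skew toward stage IV, which has a lower base rate.

No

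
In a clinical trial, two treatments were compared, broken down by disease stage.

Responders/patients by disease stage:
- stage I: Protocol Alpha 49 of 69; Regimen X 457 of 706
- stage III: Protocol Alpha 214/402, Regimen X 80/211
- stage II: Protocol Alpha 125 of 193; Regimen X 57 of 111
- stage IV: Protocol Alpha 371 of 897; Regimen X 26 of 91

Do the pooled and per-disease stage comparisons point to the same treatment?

Stage I: Protocol Alpha 49/69 = 71.0%, Regimen X 457/706 = 64.7% → Protocol Alpha
Stage III: Protocol Alpha 214/402 = 53.2%, Regimen X 80/211 = 37.9% → Protocol Alpha
Stage II: Protocol Alpha 125/193 = 64.8%, Regimen X 57/111 = 51.4% → Protocol Alpha
Stage IV: Protocol Alpha 371/897 = 41.4%, Regimen X 26/91 = 28.6% → Protocol Alpha
Overall: Protocol Alpha 759/1561 = 48.6%, Regimen X 620/1119 = 55.4% → Regimen X
Protocol Alpha wins each disease group but Regimen X wins overall — the comparison reverses. Protocol Alpha's patients skew toward stage IV, which has a lower base rate.

No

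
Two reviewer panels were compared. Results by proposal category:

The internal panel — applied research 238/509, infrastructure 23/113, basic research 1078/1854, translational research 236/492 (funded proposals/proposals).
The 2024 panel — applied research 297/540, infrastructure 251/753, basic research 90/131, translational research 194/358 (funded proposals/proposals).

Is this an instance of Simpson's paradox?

Applied research: the internal panel 238/509 = 46.8%, the 2024 panel 297/540 = 55.0% → the 2024 panel
Infrastructure: the internal panel 23/113 = 20.4%, the 2024 panel 251/753 = 33.3% → the 2024 panel
Basic research: the internal panel 1078/1854 = 58.1%, the 2024 panel 90/131 = 68.7% → the 2024 panel
Translational research: the internal panel 236/492 = 48.0%, the 2024 panel 194/358 = 54.2% → the 2024 panel
Overall: the internal panel 1575/2968 = 53.1%, the 2024 panel 832/1782 = 46.7% → the internal panel
The 2024 panel wins each proposal group but the internal panel wins overall — the comparison reverses. The 2024 panel's proposals skew toward infrastructure, which has a lower base rate.

Yes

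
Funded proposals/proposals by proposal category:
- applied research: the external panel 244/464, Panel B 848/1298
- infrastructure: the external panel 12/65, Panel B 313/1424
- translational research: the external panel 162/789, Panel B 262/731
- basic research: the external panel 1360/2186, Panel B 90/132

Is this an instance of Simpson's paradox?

Applied research: the external panel 244/464 = 52.6%, Panel B 848/1298 = 65.3% → Panel B
Infrastructure: the external panel 12/65 = 18.5%, Panel B 313/1424 = 22.0% → Panel B
Translational research: the external panel 162/789 = 20.5%, Panel B 262/731 = 35.8% → Panel B
Basic research: the external panel 1360/2186 = 62.2%, Panel B 90/132 = 68.2% → Panel B
Overall: the external panel 1778/3504 = 50.7%, Panel B 1513/3585 = 42.2% → the external panel
Panel B wins each proposal group but the external panel wins overall — the comparison reverses. Panel B's proposals skew toward infrastructure, which has a lower base rate.

Yes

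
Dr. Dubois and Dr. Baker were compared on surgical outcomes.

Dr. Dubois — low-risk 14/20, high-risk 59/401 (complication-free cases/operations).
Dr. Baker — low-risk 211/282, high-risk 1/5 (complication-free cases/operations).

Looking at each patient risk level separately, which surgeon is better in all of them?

Dr. Baker

Low-risk: Dr. Dubois 14/20 = 70.0%, Dr. Baker 211/282 = 74.8% → Dr. Baker
High-risk: Dr. Dubois 59/401 = 14.7%, Dr. Baker 1/5 = 20.0% → Dr. Baker
Dr. Baker has the higher rate in both groups.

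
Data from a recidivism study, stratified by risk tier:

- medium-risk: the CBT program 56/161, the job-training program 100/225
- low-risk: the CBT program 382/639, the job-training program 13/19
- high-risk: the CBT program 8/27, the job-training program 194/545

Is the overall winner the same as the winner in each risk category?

Medium-risk: the CBT program 56/161 = 34.8%, the job-training program 100/225 = 44.4% → the job-training program
Low-risk: the CBT program 382/639 = 59.8%, the job-training program 13/19 = 68.4% → the job-training program
High-risk: the CBT program 8/27 = 29.6%, the job-training program 194/545 = 35.6% → the job-training program
Overall: the CBT program 446/827 = 53.9%, the job-training program 307/789 = 38.9% → the CBT program
The job-training program wins each risk group but the CBT program wins overall — the comparison reverses. The job-training program's participants skew toward high-risk, which has a lower base rate.

No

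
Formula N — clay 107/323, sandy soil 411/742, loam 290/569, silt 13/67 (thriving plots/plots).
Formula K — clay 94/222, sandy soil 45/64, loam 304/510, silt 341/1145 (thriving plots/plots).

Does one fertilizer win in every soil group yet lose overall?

Yes

Clay: Formula N 107/323 = 33.1%, Formula K 94/222 = 42.3% → Formula K
Sandy soil: Formula N 411/742 = 55.4%, Formula K 45/64 = 70.3% → Formula K
Loam: Formula N 290/569 = 51.0%, Formula K 304/510 = 59.6% → Formula K
Silt: Formula N 13/67 = 19.4%, Formula K 341/1145 = 29.8% → Formula K
Overall: Formula N 821/1701 = 48.3%, Formula K 784/1941 = 40.4% → Formula N
Formula K wins each soil group but Formula N wins overall — the comparison reverses. Formula K's plots skew toward silt, which has a lower base rate.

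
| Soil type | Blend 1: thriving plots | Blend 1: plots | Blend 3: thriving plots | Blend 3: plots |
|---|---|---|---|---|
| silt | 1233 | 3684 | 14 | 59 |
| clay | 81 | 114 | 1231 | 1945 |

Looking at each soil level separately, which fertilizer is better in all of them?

Blend 1

Silt: Blend 1 1233/3684 = 33.5%, Blend 3 14/59 = 23.7% → Blend 1
Clay: Blend 1 81/114 = 71.1%, Blend 3 1231/1945 = 63.3% → Blend 1
Blend 1 has the higher rate in both groups.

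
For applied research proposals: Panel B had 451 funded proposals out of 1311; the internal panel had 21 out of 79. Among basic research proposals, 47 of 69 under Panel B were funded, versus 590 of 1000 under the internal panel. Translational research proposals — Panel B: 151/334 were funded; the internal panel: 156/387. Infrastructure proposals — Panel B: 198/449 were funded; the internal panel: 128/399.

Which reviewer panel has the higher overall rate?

Applied research: Panel B 451/1311 = 34.4%, the internal panel 21/79 = 26.6% → Panel B
Basic research: Panel B 47/69 = 68.1%, the internal panel 590/1000 = 59.0% → Panel B
Translational research: Panel B 151/334 = 45.2%, the internal panel 156/387 = 40.3% → Panel B
Infrastructure: Panel B 198/449 = 44.1%, the internal panel 128/399 = 32.1% → Panel B
Overall: Panel B 847/2163 = 39.2%, the internal panel 895/1865 = 48.0% → the internal panel
(Panel B wins every proposal group but the internal panel wins overall — Panel B's proposals skew toward the low-rate applied research group.)

the internal panel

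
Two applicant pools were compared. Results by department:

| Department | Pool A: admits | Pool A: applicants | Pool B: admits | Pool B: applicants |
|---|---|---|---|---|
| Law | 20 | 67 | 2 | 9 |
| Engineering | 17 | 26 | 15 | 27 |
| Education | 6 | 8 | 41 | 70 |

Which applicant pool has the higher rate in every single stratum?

Law: Pool A 20/67 = 29.9%, Pool B 2/9 = 22.2% → Pool A
Engineering: Pool A 17/26 = 65.4%, Pool B 15/27 = 55.6% → Pool A
Education: Pool A 6/8 = 75.0%, Pool B 41/70 = 58.6% → Pool A
Pool A has the higher rate in all 3 groups.

Pool A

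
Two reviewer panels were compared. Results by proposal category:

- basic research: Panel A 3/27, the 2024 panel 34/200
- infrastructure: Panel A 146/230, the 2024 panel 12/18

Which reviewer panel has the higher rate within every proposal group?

the 2024 panel

Basic research: Panel A 3/27 = 11.1%, the 2024 panel 34/200 = 17.0% → the 2024 panel
Infrastructure: Panel A 146/230 = 63.5%, the 2024 panel 12/18 = 66.7% → the 2024 panel
The 2024 panel has the higher rate in both groups.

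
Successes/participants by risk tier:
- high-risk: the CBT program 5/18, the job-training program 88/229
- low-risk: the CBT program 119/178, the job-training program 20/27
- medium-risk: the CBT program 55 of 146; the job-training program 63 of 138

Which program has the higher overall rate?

High-risk: the CBT program 5/18 = 27.8%, the job-training program 88/229 = 38.4% → the job-training program
Low-risk: the CBT program 119/178 = 66.9%, the job-training program 20/27 = 74.1% → the job-training program
Medium-risk: the CBT program 55/146 = 37.7%, the job-training program 63/138 = 45.7% → the job-training program
Overall: the CBT program 179/342 = 52.3%, the job-training program 171/394 = 43.4% → the CBT program
(The job-training program wins every risk group but the CBT program wins overall — the job-training program's participants skew toward the low-rate high-risk group.)

the CBT program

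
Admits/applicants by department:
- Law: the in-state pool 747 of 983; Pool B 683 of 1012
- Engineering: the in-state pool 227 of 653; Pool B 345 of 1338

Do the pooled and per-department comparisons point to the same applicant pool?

Yes

Law: the in-state pool 747/983 = 76.0%, Pool B 683/1012 = 67.5% → the in-state pool
Engineering: the in-state pool 227/653 = 34.8%, Pool B 345/1338 = 25.8% → the in-state pool
Overall: the in-state pool 974/1636 = 59.5%, Pool B 1028/2350 = 43.7% → the in-state pool
The in-state pool wins overall and in every department group — no reversal.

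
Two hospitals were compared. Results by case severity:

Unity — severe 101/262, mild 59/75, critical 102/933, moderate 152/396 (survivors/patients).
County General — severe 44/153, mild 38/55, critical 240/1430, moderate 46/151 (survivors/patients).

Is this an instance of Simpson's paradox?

No

Severe: Unity 101/262 = 38.5%, County General 44/153 = 28.8% → Unity
Mild: Unity 59/75 = 78.7%, County General 38/55 = 69.1% → Unity
Critical: Unity 102/933 = 10.9%, County General 240/1430 = 16.8% → County General
Moderate: Unity 152/396 = 38.4%, County General 46/151 = 30.5% → Unity
Overall: Unity 414/1666 = 24.8%, County General 368/1789 = 20.6% → Unity
Neither sweeps: Unity wins 3 of 4 groups, County General wins 1. Unity wins overall but not every group — no Simpson reversal.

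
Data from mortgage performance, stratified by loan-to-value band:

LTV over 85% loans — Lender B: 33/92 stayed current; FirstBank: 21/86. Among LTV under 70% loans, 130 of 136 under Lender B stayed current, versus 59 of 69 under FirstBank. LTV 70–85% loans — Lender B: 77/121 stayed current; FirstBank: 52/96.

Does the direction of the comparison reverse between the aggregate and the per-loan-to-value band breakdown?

LTV over 85%: Lender B 33/92 = 35.9%, FirstBank 21/86 = 24.4% → Lender B
LTV under 70%: Lender B 130/136 = 95.6%, FirstBank 59/69 = 85.5% → Lender B
LTV 70–85%: Lender B 77/121 = 63.6%, FirstBank 52/96 = 54.2% → Lender B
Overall: Lender B 240/349 = 68.8%, FirstBank 132/251 = 52.6% → Lender B
Lender B wins overall and in every loan-to-value group — no reversal.

No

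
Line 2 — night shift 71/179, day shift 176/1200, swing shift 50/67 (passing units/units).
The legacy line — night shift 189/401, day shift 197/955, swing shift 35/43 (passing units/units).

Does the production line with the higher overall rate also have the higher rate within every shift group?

Yes

Night shift: Line 2 71/179 = 39.7%, the legacy line 189/401 = 47.1% → the legacy line
Day shift: Line 2 176/1200 = 14.7%, the legacy line 197/955 = 20.6% → the legacy line
Swing shift: Line 2 50/67 = 74.6%, the legacy line 35/43 = 81.4% → the legacy line
Overall: Line 2 297/1446 = 20.5%, the legacy line 421/1399 = 30.1% → the legacy line
The legacy line wins overall and in every shift group — no reversal.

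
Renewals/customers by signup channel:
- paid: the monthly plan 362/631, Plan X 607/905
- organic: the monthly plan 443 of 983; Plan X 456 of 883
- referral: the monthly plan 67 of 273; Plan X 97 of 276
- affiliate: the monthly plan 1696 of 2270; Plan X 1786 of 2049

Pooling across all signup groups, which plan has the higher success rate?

Plan X

Paid: the monthly plan 362/631 = 57.4%, Plan X 607/905 = 67.1% → Plan X
Organic: the monthly plan 443/983 = 45.1%, Plan X 456/883 = 51.6% → Plan X
Referral: the monthly plan 67/273 = 24.5%, Plan X 97/276 = 35.1% → Plan X
Affiliate: the monthly plan 1696/2270 = 74.7%, Plan X 1786/2049 = 87.2% → Plan X
Overall: the monthly plan 2568/4157 = 61.8%, Plan X 2946/4113 = 71.6% → Plan X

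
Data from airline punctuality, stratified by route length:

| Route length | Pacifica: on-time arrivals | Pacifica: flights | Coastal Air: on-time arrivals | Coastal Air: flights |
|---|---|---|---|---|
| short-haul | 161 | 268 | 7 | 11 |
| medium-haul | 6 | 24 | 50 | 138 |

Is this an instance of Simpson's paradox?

Yes

Short-haul: Pacifica 161/268 = 60.1%, Coastal Air 7/11 = 63.6% → Coastal Air
Medium-haul: Pacifica 6/24 = 25.0%, Coastal Air 50/138 = 36.2% → Coastal Air
Overall: Pacifica 167/292 = 57.2%, Coastal Air 57/149 = 38.3% → Pacifica
Coastal Air wins each route group but Pacifica wins overall — the comparison reverses. Coastal Air's flights skew toward medium-haul, which has a lower base rate.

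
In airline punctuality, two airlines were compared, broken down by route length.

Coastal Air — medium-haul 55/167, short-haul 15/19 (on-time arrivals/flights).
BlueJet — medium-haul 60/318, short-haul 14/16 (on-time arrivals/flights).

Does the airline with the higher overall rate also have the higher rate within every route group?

Medium-haul: Coastal Air 55/167 = 32.9%, BlueJet 60/318 = 18.9% → Coastal Air
Short-haul: Coastal Air 15/19 = 78.9%, BlueJet 14/16 = 87.5% → BlueJet
Overall: Coastal Air 70/186 = 37.6%, BlueJet 74/334 = 22.2% → Coastal Air
Neither sweeps: Coastal Air wins 1 of 2 groups, BlueJet wins 1. Coastal Air wins overall but not every group — no Simpson reversal.

No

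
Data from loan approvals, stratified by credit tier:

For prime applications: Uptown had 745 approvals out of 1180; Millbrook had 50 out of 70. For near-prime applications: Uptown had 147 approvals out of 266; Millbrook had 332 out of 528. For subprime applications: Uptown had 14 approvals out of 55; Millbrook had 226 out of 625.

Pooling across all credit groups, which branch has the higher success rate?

Uptown

Prime: Uptown 745/1180 = 63.1%, Millbrook 50/70 = 71.4% → Millbrook
Near-prime: Uptown 147/266 = 55.3%, Millbrook 332/528 = 62.9% → Millbrook
Subprime: Uptown 14/55 = 25.5%, Millbrook 226/625 = 36.2% → Millbrook
Overall: Uptown 906/1501 = 60.4%, Millbrook 608/1223 = 49.7% → Uptown
(Millbrook wins every credit group but Uptown wins overall — Millbrook's applications skew toward the low-rate subprime group.)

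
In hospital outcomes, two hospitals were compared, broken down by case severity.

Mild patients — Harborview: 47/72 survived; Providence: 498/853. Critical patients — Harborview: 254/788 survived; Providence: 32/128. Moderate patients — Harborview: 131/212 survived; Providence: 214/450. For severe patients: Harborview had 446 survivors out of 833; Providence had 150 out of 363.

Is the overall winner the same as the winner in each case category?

Mild: Harborview 47/72 = 65.3%, Providence 498/853 = 58.4% → Harborview
Critical: Harborview 254/788 = 32.2%, Providence 32/128 = 25.0% → Harborview
Moderate: Harborview 131/212 = 61.8%, Providence 214/450 = 47.6% → Harborview
Severe: Harborview 446/833 = 53.5%, Providence 150/363 = 41.3% → Harborview
Overall: Harborview 878/1905 = 46.1%, Providence 894/1794 = 49.8% → Providence
Harborview wins each case group but Providence wins overall — the comparison reverses. Harborview's patients skew toward critical, which has a lower base rate.

No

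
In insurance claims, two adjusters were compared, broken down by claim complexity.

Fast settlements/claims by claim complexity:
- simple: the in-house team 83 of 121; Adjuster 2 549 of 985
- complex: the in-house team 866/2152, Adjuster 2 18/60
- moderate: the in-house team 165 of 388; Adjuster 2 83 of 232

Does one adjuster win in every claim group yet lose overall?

Yes

Simple: the in-house team 83/121 = 68.6%, Adjuster 2 549/985 = 55.7% → the in-house team
Complex: the in-house team 866/2152 = 40.2%, Adjuster 2 18/60 = 30.0% → the in-house team
Moderate: the in-house team 165/388 = 42.5%, Adjuster 2 83/232 = 35.8% → the in-house team
Overall: the in-house team 1114/2661 = 41.9%, Adjuster 2 650/1277 = 50.9% → Adjuster 2
The in-house team wins each claim group but Adjuster 2 wins overall — the comparison reverses. The in-house team's claims skew toward complex, which has a lower base rate.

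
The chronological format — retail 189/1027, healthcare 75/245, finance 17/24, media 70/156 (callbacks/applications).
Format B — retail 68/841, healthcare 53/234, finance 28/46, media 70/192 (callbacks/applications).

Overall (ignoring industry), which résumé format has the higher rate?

Retail: the chronological format 189/1027 = 18.4%, Format B 68/841 = 8.1% → the chronological format
Healthcare: the chronological format 75/245 = 30.6%, Format B 53/234 = 22.6% → the chronological format
Finance: the chronological format 17/24 = 70.8%, Format B 28/46 = 60.9% → the chronological format
Media: the chronological format 70/156 = 44.9%, Format B 70/192 = 36.5% → the chronological format
Overall: the chronological format 351/1452 = 24.2%, Format B 219/1313 = 16.7% → the chronological format

the chronological format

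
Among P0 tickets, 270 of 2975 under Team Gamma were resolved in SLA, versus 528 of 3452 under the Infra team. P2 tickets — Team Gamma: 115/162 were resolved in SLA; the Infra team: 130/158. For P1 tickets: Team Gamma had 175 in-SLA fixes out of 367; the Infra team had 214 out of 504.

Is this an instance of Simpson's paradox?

No

P0: Team Gamma 270/2975 = 9.1%, the Infra team 528/3452 = 15.3% → the Infra team
P2: Team Gamma 115/162 = 71.0%, the Infra team 130/158 = 82.3% → the Infra team
P1: Team Gamma 175/367 = 47.7%, the Infra team 214/504 = 42.5% → Team Gamma
Overall: Team Gamma 560/3504 = 16.0%, the Infra team 872/4114 = 21.2% → the Infra team
Neither sweeps: Team Gamma wins 1 of 3 groups, the Infra team wins 2. The Infra team wins overall but not every group — no Simpson reversal.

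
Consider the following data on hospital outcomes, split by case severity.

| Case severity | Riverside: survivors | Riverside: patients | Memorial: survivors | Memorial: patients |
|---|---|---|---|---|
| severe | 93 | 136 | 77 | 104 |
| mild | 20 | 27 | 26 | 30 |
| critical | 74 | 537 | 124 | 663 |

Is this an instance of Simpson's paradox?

Severe: Riverside 93/136 = 68.4%, Memorial 77/104 = 74.0% → Memorial
Mild: Riverside 20/27 = 74.1%, Memorial 26/30 = 86.7% → Memorial
Critical: Riverside 74/537 = 13.8%, Memorial 124/663 = 18.7% → Memorial
Overall: Riverside 187/700 = 26.7%, Memorial 227/797 = 28.5% → Memorial
Memorial wins overall and in every case group — no reversal.

No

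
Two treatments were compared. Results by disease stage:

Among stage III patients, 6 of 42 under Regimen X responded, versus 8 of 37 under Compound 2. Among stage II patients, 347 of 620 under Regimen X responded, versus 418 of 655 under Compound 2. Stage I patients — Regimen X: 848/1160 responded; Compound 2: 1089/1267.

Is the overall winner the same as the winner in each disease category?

Stage III: Regimen X 6/42 = 14.3%, Compound 2 8/37 = 21.6% → Compound 2
Stage II: Regimen X 347/620 = 56.0%, Compound 2 418/655 = 63.8% → Compound 2
Stage I: Regimen X 848/1160 = 73.1%, Compound 2 1089/1267 = 86.0% → Compound 2
Overall: Regimen X 1201/1822 = 65.9%, Compound 2 1515/1959 = 77.3% → Compound 2
Compound 2 wins overall and in every disease group — no reversal.

Yes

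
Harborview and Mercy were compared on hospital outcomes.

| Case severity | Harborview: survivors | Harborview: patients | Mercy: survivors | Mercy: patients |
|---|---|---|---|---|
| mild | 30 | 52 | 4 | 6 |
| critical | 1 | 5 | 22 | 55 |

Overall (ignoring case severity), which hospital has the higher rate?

Mild: Harborview 30/52 = 57.7%, Mercy 4/6 = 66.7% → Mercy
Critical: Harborview 1/5 = 20.0%, Mercy 22/55 = 40.0% → Mercy
Overall: Harborview 31/57 = 54.4%, Mercy 26/61 = 42.6% → Harborview
(Mercy wins every case group but Harborview wins overall — Mercy's patients skew toward the low-rate critical group.)

Harborview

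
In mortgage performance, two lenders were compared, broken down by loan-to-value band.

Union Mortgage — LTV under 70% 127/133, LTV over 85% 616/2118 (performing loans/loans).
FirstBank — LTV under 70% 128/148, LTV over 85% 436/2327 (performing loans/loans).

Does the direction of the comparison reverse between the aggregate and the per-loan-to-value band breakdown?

No

LTV under 70%: Union Mortgage 127/133 = 95.5%, FirstBank 128/148 = 86.5% → Union Mortgage
LTV over 85%: Union Mortgage 616/2118 = 29.1%, FirstBank 436/2327 = 18.7% → Union Mortgage
Overall: Union Mortgage 743/2251 = 33.0%, FirstBank 564/2475 = 22.8% → Union Mortgage
Union Mortgage wins overall and in every loan-to-value group — no reversal.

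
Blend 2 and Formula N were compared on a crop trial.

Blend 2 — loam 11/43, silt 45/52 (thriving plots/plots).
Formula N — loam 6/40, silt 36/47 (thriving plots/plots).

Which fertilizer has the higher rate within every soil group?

Loam: Blend 2 11/43 = 25.6%, Formula N 6/40 = 15.0% → Blend 2
Silt: Blend 2 45/52 = 86.5%, Formula N 36/47 = 76.6% → Blend 2
Blend 2 has the higher rate in both groups.

Blend 2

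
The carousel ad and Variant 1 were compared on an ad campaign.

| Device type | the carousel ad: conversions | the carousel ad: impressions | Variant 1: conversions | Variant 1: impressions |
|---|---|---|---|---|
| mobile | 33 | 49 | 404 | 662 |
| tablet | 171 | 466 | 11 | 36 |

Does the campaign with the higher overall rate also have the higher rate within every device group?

No

Mobile: the carousel ad 33/49 = 67.3%, Variant 1 404/662 = 61.0% → the carousel ad
Tablet: the carousel ad 171/466 = 36.7%, Variant 1 11/36 = 30.6% → the carousel ad
Overall: the carousel ad 204/515 = 39.6%, Variant 1 415/698 = 59.5% → Variant 1
The carousel ad wins each device group but Variant 1 wins overall — the comparison reverses. The carousel ad's impressions skew toward tablet, which has a lower base rate.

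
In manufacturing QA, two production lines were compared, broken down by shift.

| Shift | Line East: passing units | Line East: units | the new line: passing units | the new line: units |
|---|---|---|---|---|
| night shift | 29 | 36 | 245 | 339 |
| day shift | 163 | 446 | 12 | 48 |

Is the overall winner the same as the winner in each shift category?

Night shift: Line East 29/36 = 80.6%, the new line 245/339 = 72.3% → Line East
Day shift: Line East 163/446 = 36.5%, the new line 12/48 = 25.0% → Line East
Overall: Line East 192/482 = 39.8%, the new line 257/387 = 66.4% → the new line
Line East wins each shift group but the new line wins overall — the comparison reverses. Line East's units skew toward day shift, which has a lower base rate.

No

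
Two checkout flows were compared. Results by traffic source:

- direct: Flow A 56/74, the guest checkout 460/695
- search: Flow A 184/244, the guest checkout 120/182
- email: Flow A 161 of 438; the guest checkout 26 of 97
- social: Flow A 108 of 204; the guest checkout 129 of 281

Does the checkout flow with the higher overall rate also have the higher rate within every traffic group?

Direct: Flow A 56/74 = 75.7%, the guest checkout 460/695 = 66.2% → Flow A
Search: Flow A 184/244 = 75.4%, the guest checkout 120/182 = 65.9% → Flow A
Email: Flow A 161/438 = 36.8%, the guest checkout 26/97 = 26.8% → Flow A
Social: Flow A 108/204 = 52.9%, the guest checkout 129/281 = 45.9% → Flow A
Overall: Flow A 509/960 = 53.0%, the guest checkout 735/1255 = 58.6% → the guest checkout
Flow A wins each traffic group but the guest checkout wins overall — the comparison reverses. Flow A's sessions skew toward email, which has a lower base rate.

No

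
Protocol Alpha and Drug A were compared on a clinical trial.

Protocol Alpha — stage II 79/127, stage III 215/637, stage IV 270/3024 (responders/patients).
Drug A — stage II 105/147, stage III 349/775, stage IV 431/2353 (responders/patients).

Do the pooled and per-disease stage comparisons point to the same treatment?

Stage II: Protocol Alpha 79/127 = 62.2%, Drug A 105/147 = 71.4% → Drug A
Stage III: Protocol Alpha 215/637 = 33.8%, Drug A 349/775 = 45.0% → Drug A
Stage IV: Protocol Alpha 270/3024 = 8.9%, Drug A 431/2353 = 18.3% → Drug A
Overall: Protocol Alpha 564/3788 = 14.9%, Drug A 885/3275 = 27.0% → Drug A
Drug A wins overall and in every disease group — no reversal.

Yes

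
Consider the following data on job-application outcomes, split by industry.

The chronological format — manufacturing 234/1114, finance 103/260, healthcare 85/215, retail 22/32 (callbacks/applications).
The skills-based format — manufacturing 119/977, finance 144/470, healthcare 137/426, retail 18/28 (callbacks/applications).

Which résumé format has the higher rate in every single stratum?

the chronological format

Manufacturing: the chronological format 234/1114 = 21.0%, the skills-based format 119/977 = 12.2% → the chronological format
Finance: the chronological format 103/260 = 39.6%, the skills-based format 144/470 = 30.6% → the chronological format
Healthcare: the chronological format 85/215 = 39.5%, the skills-based format 137/426 = 32.2% → the chronological format
Retail: the chronological format 22/32 = 68.8%, the skills-based format 18/28 = 64.3% → the chronological format
The chronological format has the higher rate in all 4 groups.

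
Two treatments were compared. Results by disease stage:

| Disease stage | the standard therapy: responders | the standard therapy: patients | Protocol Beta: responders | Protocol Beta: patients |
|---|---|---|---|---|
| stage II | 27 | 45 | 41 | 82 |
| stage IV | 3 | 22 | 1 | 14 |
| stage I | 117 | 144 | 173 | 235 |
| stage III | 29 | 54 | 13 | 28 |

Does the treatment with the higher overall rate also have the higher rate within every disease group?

Yes

Stage II: the standard therapy 27/45 = 60.0%, Protocol Beta 41/82 = 50.0% → the standard therapy
Stage IV: the standard therapy 3/22 = 13.6%, Protocol Beta 1/14 = 7.1% → the standard therapy
Stage I: the standard therapy 117/144 = 81.2%, Protocol Beta 173/235 = 73.6% → the standard therapy
Stage III: the standard therapy 29/54 = 53.7%, Protocol Beta 13/28 = 46.4% → the standard therapy
Overall: the standard therapy 176/265 = 66.4%, Protocol Beta 228/359 = 63.5% → the standard therapy
The standard therapy wins overall and in every disease group — no reversal.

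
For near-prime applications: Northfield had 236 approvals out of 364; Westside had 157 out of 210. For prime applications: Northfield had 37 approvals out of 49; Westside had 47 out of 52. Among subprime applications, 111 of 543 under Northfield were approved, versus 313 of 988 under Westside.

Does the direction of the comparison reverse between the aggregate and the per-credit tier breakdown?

Near-prime: Northfield 236/364 = 64.8%, Westside 157/210 = 74.8% → Westside
Prime: Northfield 37/49 = 75.5%, Westside 47/52 = 90.4% → Westside
Subprime: Northfield 111/543 = 20.4%, Westside 313/988 = 31.7% → Westside
Overall: Northfield 384/956 = 40.2%, Westside 517/1250 = 41.4% → Westside
Westside wins overall and in every credit group — no reversal.

No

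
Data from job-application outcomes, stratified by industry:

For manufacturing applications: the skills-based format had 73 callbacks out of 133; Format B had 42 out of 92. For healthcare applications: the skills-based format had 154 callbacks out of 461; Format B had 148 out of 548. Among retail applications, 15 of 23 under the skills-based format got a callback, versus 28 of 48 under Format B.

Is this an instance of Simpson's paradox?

No

Manufacturing: the skills-based format 73/133 = 54.9%, Format B 42/92 = 45.7% → the skills-based format
Healthcare: the skills-based format 154/461 = 33.4%, Format B 148/548 = 27.0% → the skills-based format
Retail: the skills-based format 15/23 = 65.2%, Format B 28/48 = 58.3% → the skills-based format
Overall: the skills-based format 242/617 = 39.2%, Format B 218/688 = 31.7% → the skills-based format
The skills-based format wins overall and in every industry group — no reversal.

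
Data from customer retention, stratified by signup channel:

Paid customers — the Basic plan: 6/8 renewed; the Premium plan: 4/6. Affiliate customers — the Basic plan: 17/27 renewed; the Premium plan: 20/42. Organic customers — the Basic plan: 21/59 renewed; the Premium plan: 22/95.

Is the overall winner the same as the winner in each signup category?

Yes

Paid: the Basic plan 6/8 = 75.0%, the Premium plan 4/6 = 66.7% → the Basic plan
Affiliate: the Basic plan 17/27 = 63.0%, the Premium plan 20/42 = 47.6% → the Basic plan
Organic: the Basic plan 21/59 = 35.6%, the Premium plan 22/95 = 23.2% → the Basic plan
Overall: the Basic plan 44/94 = 46.8%, the Premium plan 46/143 = 32.2% → the Basic plan
The Basic plan wins overall and in every signup group — no reversal.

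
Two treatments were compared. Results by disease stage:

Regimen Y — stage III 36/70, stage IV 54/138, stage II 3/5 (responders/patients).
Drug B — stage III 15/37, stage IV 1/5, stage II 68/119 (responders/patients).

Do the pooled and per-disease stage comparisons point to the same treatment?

Stage III: Regimen Y 36/70 = 51.4%, Drug B 15/37 = 40.5% → Regimen Y
Stage IV: Regimen Y 54/138 = 39.1%, Drug B 1/5 = 20.0% → Regimen Y
Stage II: Regimen Y 3/5 = 60.0%, Drug B 68/119 = 57.1% → Regimen Y
Overall: Regimen Y 93/213 = 43.7%, Drug B 84/161 = 52.2% → Drug B
Regimen Y wins each disease group but Drug B wins overall — the comparison reverses. Regimen Y's patients skew toward stage IV, which has a lower base rate.

No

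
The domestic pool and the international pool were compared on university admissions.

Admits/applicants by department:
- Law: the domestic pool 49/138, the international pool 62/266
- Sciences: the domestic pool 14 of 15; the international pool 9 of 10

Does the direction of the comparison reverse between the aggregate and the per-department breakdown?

Law: the domestic pool 49/138 = 35.5%, the international pool 62/266 = 23.3% → the domestic pool
Sciences: the domestic pool 14/15 = 93.3%, the international pool 9/10 = 90.0% → the domestic pool
Overall: the domestic pool 63/153 = 41.2%, the international pool 71/276 = 25.7% → the domestic pool
The domestic pool wins overall and in every department group — no reversal.

No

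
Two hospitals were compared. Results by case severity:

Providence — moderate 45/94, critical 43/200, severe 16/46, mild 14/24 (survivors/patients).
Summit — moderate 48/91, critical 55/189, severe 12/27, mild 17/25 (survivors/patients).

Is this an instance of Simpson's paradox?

Moderate: Providence 45/94 = 47.9%, Summit 48/91 = 52.7% → Summit
Critical: Providence 43/200 = 21.5%, Summit 55/189 = 29.1% → Summit
Severe: Providence 16/46 = 34.8%, Summit 12/27 = 44.4% → Summit
Mild: Providence 14/24 = 58.3%, Summit 17/25 = 68.0% → Summit
Overall: Providence 118/364 = 32.4%, Summit 132/332 = 39.8% → Summit
Summit wins overall and in every case group — no reversal.

No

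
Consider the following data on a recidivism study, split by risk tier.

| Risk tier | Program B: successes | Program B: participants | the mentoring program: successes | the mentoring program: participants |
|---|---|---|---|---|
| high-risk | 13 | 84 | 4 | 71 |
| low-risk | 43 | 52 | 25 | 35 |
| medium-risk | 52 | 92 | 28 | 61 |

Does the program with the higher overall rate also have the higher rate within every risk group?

Yes

High-risk: Program B 13/84 = 15.5%, the mentoring program 4/71 = 5.6% → Program B
Low-risk: Program B 43/52 = 82.7%, the mentoring program 25/35 = 71.4% → Program B
Medium-risk: Program B 52/92 = 56.5%, the mentoring program 28/61 = 45.9% → Program B
Overall: Program B 108/228 = 47.4%, the mentoring program 57/167 = 34.1% → Program B
Program B wins overall and in every risk group — no reversal.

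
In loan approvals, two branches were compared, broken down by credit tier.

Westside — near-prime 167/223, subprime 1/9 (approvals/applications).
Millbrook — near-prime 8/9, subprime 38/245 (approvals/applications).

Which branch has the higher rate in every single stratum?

Millbrook

Near-prime: Westside 167/223 = 74.9%, Millbrook 8/9 = 88.9% → Millbrook
Subprime: Westside 1/9 = 11.1%, Millbrook 38/245 = 15.5% → Millbrook
Millbrook has the higher rate in both groups.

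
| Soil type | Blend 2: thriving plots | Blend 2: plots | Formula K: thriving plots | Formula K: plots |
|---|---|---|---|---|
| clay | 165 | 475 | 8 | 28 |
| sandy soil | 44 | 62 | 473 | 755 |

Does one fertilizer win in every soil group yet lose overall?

Yes

Clay: Blend 2 165/475 = 34.7%, Formula K 8/28 = 28.6% → Blend 2
Sandy soil: Blend 2 44/62 = 71.0%, Formula K 473/755 = 62.6% → Blend 2
Overall: Blend 2 209/537 = 38.9%, Formula K 481/783 = 61.4% → Formula K
Blend 2 wins each soil group but Formula K wins overall — the comparison reverses. Blend 2's plots skew toward clay, which has a lower base rate.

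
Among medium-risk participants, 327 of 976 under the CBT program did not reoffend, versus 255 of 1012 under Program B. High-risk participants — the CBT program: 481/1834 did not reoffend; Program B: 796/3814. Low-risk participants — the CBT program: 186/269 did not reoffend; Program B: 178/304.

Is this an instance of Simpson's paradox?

No

Medium-risk: the CBT program 327/976 = 33.5%, Program B 255/1012 = 25.2% → the CBT program
High-risk: the CBT program 481/1834 = 26.2%, Program B 796/3814 = 20.9% → the CBT program
Low-risk: the CBT program 186/269 = 69.1%, Program B 178/304 = 58.6% → the CBT program
Overall: the CBT program 994/3079 = 32.3%, Program B 1229/5130 = 24.0% → the CBT program
The CBT program wins overall and in every risk group — no reversal.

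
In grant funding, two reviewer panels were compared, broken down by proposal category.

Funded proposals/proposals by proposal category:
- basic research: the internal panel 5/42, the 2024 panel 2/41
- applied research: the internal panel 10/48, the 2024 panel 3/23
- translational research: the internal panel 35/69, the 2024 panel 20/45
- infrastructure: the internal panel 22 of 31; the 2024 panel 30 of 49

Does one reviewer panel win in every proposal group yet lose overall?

Basic research: the internal panel 5/42 = 11.9%, the 2024 panel 2/41 = 4.9% → the internal panel
Applied research: the internal panel 10/48 = 20.8%, the 2024 panel 3/23 = 13.0% → the internal panel
Translational research: the internal panel 35/69 = 50.7%, the 2024 panel 20/45 = 44.4% → the internal panel
Infrastructure: the internal panel 22/31 = 71.0%, the 2024 panel 30/49 = 61.2% → the internal panel
Overall: the internal panel 72/190 = 37.9%, the 2024 panel 55/158 = 34.8% → the internal panel
The internal panel wins overall and in every proposal group — no reversal.

No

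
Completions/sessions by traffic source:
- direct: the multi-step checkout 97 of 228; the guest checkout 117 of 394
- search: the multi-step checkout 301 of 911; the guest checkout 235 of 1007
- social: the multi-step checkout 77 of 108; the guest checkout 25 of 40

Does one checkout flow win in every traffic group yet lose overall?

Direct: the multi-step checkout 97/228 = 42.5%, the guest checkout 117/394 = 29.7% → the multi-step checkout
Search: the multi-step checkout 301/911 = 33.0%, the guest checkout 235/1007 = 23.3% → the multi-step checkout
Social: the multi-step checkout 77/108 = 71.3%, the guest checkout 25/40 = 62.5% → the multi-step checkout
Overall: the multi-step checkout 475/1247 = 38.1%, the guest checkout 377/1441 = 26.2% → the multi-step checkout
The multi-step checkout wins overall and in every traffic group — no reversal.

No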